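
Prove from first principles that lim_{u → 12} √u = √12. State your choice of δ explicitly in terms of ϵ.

δ = min(12, √12·ϵ)

Let ϵ > 0 be given. We want δ > 0 such that 0 < |u − 12| < δ implies |√u − √12| < ϵ.
Multiplying by the conjugate, |√u − √12| = |u − 12|/(√u + √12).
Restrict δ ≤ 12 so that |u − 12| < 12 forces u > 0, and then √u + √12 > √12.
Hence |√u − √12| < |u − 12|/√12, which is < ϵ once |u − 12| < √12·ϵ.
Take δ = min(12, √12·ϵ). If 0 < |u − 12| < δ then u > 0 and |√u − √12| < |u − 12|/√12 < ϵ.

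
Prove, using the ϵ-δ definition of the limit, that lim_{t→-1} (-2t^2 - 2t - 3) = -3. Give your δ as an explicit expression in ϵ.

δ = min(1, ϵ/4)

Suppose ϵ > 0. We want δ > 0 such that 0 < |t + 1| < δ implies |(-2t^2 - 2t - 3) + 3| < ϵ.
(-2t^2 - 2t - 3) + 3 = -2t^2 - 2t = (t + 1)(-2t).
So |(-2t^2 - 2t - 3) + 3| = |t + 1|·|-2t|.
Require δ ≤ 1. Then |t + 1| < 1 gives |t| < 2, and by the triangle inequality |-2t| ≤ 2·2 = 4.
Hence |(-2t^2 - 2t - 3) + 3| ≤ 4|t + 1| < ϵ provided |t + 1| < ϵ/4.
Choosing δ = min(1, ϵ/4) ensures both conditions, hence |(-2t^2 - 2t - 3) + 3| < ϵ.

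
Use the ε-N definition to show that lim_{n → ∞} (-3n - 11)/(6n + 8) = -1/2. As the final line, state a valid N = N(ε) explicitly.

Fix ε > 0. For n ≥ 1, |(-3n - 11)/(6n + 8) + 1/2| = |-42|/(6(6n + 8)) = 42/(6(6n + 8)).
Since 6n + 8 ≥ 6n for n ≥ 1, this is ≤ 42/(6·6n) = (7/6)/n.
So |(-3n - 11)/(6n + 8) + 1/2| < ε whenever n > (7/6)/ε.
Take N = (7/6)/ε. If n > N then |(-3n - 11)/(6n + 8) + 1/2| ≤ (7/6)/n < ε.

N = (7/6)/ε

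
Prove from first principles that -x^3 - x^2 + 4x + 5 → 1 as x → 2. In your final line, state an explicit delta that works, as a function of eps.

Let eps > 0 be given. We want delta > 0 such that 0 < |x − 2| < delta implies |(-x^3 - x^2 + 4x + 5) − 1| < eps.
(-x^3 - x^2 + 4x + 5) − 1 = -x^3 - x^2 + 4x + 4 = (x − 2)(-x^2 - 3x - 2).
So |(-x^3 - x^2 + 4x + 5) − 1| = |x − 2|·|-x^2 - 3x - 2|.
Require delta ≤ 1. Then |x − 2| < 1 gives |x| < 3, and by the triangle inequality |-x^2 - 3x - 2| ≤ 3^2 + 3·3 + 2 = 20.
Hence |(-x^3 - x^2 + 4x + 5) − 1| ≤ 20|x − 2| < eps provided |x − 2| < eps/20.
Take delta = min(1, eps/20). Then 0 < |x − 2| < delta gives both |x − 2| < 1 and |x − 2| < eps/20, so |(-x^3 - x^2 + 4x + 5) − 1| < eps.

delta = min(1, eps/20)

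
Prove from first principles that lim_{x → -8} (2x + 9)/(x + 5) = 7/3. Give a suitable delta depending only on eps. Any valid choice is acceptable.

Fix eps > 0. We want delta > 0 with 0 < |x + 8| < delta ⇒ |(2x + 9)/(x + 5) − (7/3)| < eps.
Combining over a common denominator, (2x + 9)/(x + 5) − (7/3) = [(2x + 9)·(-3) − (-7)·(x + 5)] / [(-3)·(x + 5)] = 1(x + 8) / ((-3)(x + 5)).
So |(2x + 9)/(x + 5) − (7/3)| = |x + 8| / (3·|x + 5|).
Restrict delta ≤ 3/2. Then |x + 8| < 3/2 gives |x + 5| = |(x + 8) + (-3)| ≥ 3 − 3/2 = 3/2.
Hence |(2x + 9)/(x + 5) − (7/3)| < |x + 8|/(3·(3/2)) = (2/9)|x + 8|, which is < eps once |x + 8| < (9/2)eps.
Take delta = min(3/2, (9/2)eps). Then 0 < |x + 8| < delta forces both bounds, so |(2x + 9)/(x + 5) − (7/3)| < eps.

delta = min(3/2, (9/2)eps)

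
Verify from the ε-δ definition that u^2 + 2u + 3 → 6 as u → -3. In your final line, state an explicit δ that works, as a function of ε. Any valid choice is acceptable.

δ = min(1, ε/5)

Suppose ε > 0. We want δ > 0 such that 0 < |u + 3| < δ implies |(u^2 + 2u + 3) − 6| < ε.
(u^2 + 2u + 3) − 6 = u^2 + 2u - 3 = (u + 3)(u - 1).
So |(u^2 + 2u + 3) − 6| = |u + 3|·|u - 1|.
Require δ ≤ 1. Then |u + 3| < 1 gives |u| < 4, and by the triangle inequality |u - 1| ≤ 4 + 1 = 5.
Hence |(u^2 + 2u + 3) − 6| ≤ 5|u + 3| < ε provided |u + 3| < ε/5.
Choosing δ = min(1, ε/5) ensures both conditions, hence |(u^2 + 2u + 3) − 6| < ε.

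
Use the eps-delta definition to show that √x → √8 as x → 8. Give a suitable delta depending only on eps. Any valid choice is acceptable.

delta = min(8, √8·eps)

Fix eps > 0. We want delta > 0 such that 0 < |x − 8| < delta implies |√x − √8| < eps.
Rationalise: √x − √8 = (x − 8)/(√x + √8), so |√x − √8| = |x − 8|/(√x + √8).
Restrict delta ≤ 8 so that |x − 8| < 8 forces x > 0, and then √x + √8 > √8.
Hence |√x − √8| < |x − 8|/√8, which is < eps once |x − 8| < √8·eps.
Take delta = min(8, √8·eps). If 0 < |x − 8| < delta then x > 0 and |√x − √8| < |x − 8|/√8 < eps.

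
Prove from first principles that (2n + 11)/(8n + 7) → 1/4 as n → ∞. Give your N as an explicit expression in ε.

Fix ε > 0. For n ≥ 1, |(2n + 11)/(8n + 7) − (1/4)| = |74|/(8(8n + 7)) = 74/(8(8n + 7)).
Since 8n + 7 ≥ 8n for n ≥ 1, this is ≤ 74/(8·8n) = (37/32)/n.
So |(2n + 11)/(8n + 7) − (1/4)| < ε whenever n > (37/32)/ε.
Take N = (37/32)/ε. If n > N then |(2n + 11)/(8n + 7) − (1/4)| ≤ (37/32)/n < ε.

N = (37/32)/ε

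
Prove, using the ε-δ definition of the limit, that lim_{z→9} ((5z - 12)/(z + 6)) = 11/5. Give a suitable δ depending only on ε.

δ = min(15/2, (75/28)ε)

Suppose ε > 0. We want δ > 0 with 0 < |z − 9| < δ ⇒ |(5z - 12)/(z + 6) − (11/5)| < ε.
Combining over a common denominator, (5z - 12)/(z + 6) − (11/5) = [(5z - 12)·15 − 33·(z + 6)] / [15·(z + 6)] = 42(z − 9) / (15(z + 6)).
So |(5z - 12)/(z + 6) − (11/5)| = 42|z − 9| / (15·|z + 6|).
Require δ ≤ 15/2, so |z + 6| ≥ |15| − |z − 9| > 15 − 15/2 = 15/2.
Hence |(5z - 12)/(z + 6) − (11/5)| < 42|z − 9|/(15·(15/2)) = (28/75)|z − 9|, which is < ε once |z − 9| < (75/28)ε.
Take δ = min(15/2, (75/28)ε). Then 0 < |z − 9| < δ forces both bounds, so |(5z - 12)/(z + 6) − (11/5)| < ε.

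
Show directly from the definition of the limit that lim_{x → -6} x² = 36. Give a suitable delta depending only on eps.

delta = min(2, eps/14)

Suppose eps > 0. We seek delta > 0 with 0 < |x + 6| < delta ⇒ |x² − 36| < eps.
Factor: x² − 36 = (x + 6)(x - 6), so |x² − 36| = |x + 6|·|x - 6|.
Restrict delta ≤ 2. Then |x + 6| < 2 gives |x| < 8, so by the triangle inequality |x - 6| ≤ 8 + 6 = 14.
Hence |x² − 36| ≤ 14|x + 6|, which is < eps once |x + 6| < eps/14.
Take delta = min(2, eps/14). If 0 < |x + 6| < delta then both bounds hold and |x² − 36| ≤ 14|x + 6| < 14·(eps/14) = eps.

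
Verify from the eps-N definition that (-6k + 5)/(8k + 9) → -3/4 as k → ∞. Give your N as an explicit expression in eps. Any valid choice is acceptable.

Fix eps > 0. For k ≥ 1, |(-6k + 5)/(8k + 9) + 3/4| = |94|/(8(8k + 9)) = 94/(8(8k + 9)).
Since 8k + 9 ≥ 8k for k ≥ 1, this is ≤ 94/(8·8k) = (47/32)/k.
So |(-6k + 5)/(8k + 9) + 3/4| < eps whenever k > (47/32)/eps.
Take N = (47/32)/eps. If k > N then |(-6k + 5)/(8k + 9) + 3/4| ≤ (47/32)/k < eps.

N = (47/32)/eps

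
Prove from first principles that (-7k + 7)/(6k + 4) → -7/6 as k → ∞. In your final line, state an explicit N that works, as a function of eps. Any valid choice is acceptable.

N = (35/18)/eps

Let eps > 0 be given. For k ≥ 1, |(-7k + 7)/(6k + 4) + 7/6| = |70|/(6(6k + 4)) = 70/(6(6k + 4)).
Since 6k + 4 ≥ 6k for k ≥ 1, this is ≤ 70/(6·6k) = (35/18)/k.
So |(-7k + 7)/(6k + 4) + 7/6| < eps whenever k > (35/18)/eps.
Take N = (35/18)/eps. If k > N then |(-7k + 7)/(6k + 4) + 7/6| ≤ (35/18)/k < eps.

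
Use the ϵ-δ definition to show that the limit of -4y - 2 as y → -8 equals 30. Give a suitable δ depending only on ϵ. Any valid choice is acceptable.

Suppose ϵ > 0. We need δ > 0 so that 0 < |y + 8| < δ implies |(-4y - 2) − 30| < ϵ.
|(-4y - 2) − 30| = |-4y - 32| = 4|y + 8|.
Thus it suffices that |y + 8| < ϵ/4.
Choosing δ = ϵ/4 gives |(-4y - 2) − 30| = 4|y + 8| < ϵ whenever |y + 8| < δ.

δ = ϵ/4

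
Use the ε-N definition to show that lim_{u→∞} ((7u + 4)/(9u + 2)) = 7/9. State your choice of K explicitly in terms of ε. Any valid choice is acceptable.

Suppose ε > 0. We seek K > 0 such that u > K implies |(7u + 4)/(9u + 2) − (7/9)| < ε.
(7u + 4)/(9u + 2) − (7/9) = (9(7u + 4) − 7(9u + 2)) / (9(9u + 2)) = 22/(9(9u + 2)).
For u > 0 we have 9u + 2 > 9u, so |(7u + 4)/(9u + 2) − (7/9)| = 22/(9(9u + 2)) < 22/(9·9u) = (22/81)/u.
Thus |(7u + 4)/(9u + 2) − (7/9)| < ε whenever u > (22/81)/ε.
Take K = (22/81)/ε. If u > K then |(7u + 4)/(9u + 2) − (7/9)| < (22/81)/u < ε.

K = (22/81)/ε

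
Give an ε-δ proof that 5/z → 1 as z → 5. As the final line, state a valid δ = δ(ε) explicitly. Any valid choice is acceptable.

Let ε > 0. We seek δ > 0 such that 0 < |z − 5| < δ implies |5/z − 1| < ε.
|5/z − 1| = 5·|5 − z|/(5·|z|) = 5|z − 5|/(5|z|).
Require δ ≤ 5/2 so that |z| > 5 − 5/2 = 5/2, hence 5|z| > 25/2.
Then |5/z − 1| < 5|z − 5|/(25/2), which is < ε when |z − 5| < (5/2)ε.
Take δ = min(5/2, (5/2)ε). Then 0 < |z − 5| < δ gives both |z − 5| < 5/2 and |z − 5| < (5/2)ε, so |5/z − 1| < ε.

δ = min(5/2, (5/2)ε)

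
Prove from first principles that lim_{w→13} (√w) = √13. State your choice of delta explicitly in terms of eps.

delta = min(13, √13·eps)

Let eps > 0. We want delta > 0 such that 0 < |w − 13| < delta implies |√w − √13| < eps.
Multiplying by the conjugate, |√w − √13| = |w − 13|/(√w + √13).
Restrict delta ≤ 13 so that |w − 13| < 13 forces w > 0, and then √w + √13 > √13.
Hence |√w − √13| < |w − 13|/√13, which is < eps once |w − 13| < √13·eps.
Take delta = min(13, √13·eps). If 0 < |w − 13| < delta then w > 0 and |√w − √13| < |w − 13|/√13 < eps.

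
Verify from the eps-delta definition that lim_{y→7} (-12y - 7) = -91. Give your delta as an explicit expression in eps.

delta = eps/12

Suppose eps > 0. We need delta > 0 so that 0 < |y − 7| < delta implies |(-12y - 7) + 91| < eps.
Since (-12y - 7) + 91 = -12(y − 7), we have |(-12y - 7) + 91| = 12|y − 7|.
So 12|y − 7| < eps exactly when |y − 7| < eps/12.
Choosing delta = eps/12 gives |(-12y - 7) + 91| = 12|y − 7| < eps whenever |y − 7| < delta.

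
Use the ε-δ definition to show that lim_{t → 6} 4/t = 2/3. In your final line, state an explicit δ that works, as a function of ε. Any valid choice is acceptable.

δ = min(3, (9/2)ε)

Let ε > 0 be given. We seek δ > 0 such that 0 < |t − 6| < δ implies |4/t − (2/3)| < ε.
|4/t − (2/3)| = 4·|6 − t|/(6·|t|) = 4|t − 6|/(6|t|).
Restrict δ ≤ 3. Then |t − 6| < 3 gives |t| > 3, so 6|t| > 18.
Then |4/t − (2/3)| < 4|t − 6|/18, which is < ε when |t − 6| < (9/2)ε.
Take δ = min(3, (9/2)ε). Then 0 < |t − 6| < δ gives both |t − 6| < 3 and |t − 6| < (9/2)ε, so |4/t − (2/3)| < ε.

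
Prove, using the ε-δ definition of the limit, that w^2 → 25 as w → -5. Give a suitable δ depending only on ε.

δ = min(2, ε/12)

Let ε > 0 be given. We seek δ > 0 with 0 < |w + 5| < δ ⇒ |w^2 − 25| < ε.
Factor: w^2 − 25 = (w + 5)(w - 5), so |w^2 − 25| = |w + 5|·|w - 5|.
Restrict δ ≤ 2. Then |w + 5| < 2 gives |w| < 7, so by the triangle inequality |w - 5| ≤ 7 + 5 = 12.
Hence |w^2 − 25| ≤ 12|w + 5|, which is < ε once |w + 5| < ε/12.
Take δ = min(2, ε/12). If 0 < |w + 5| < δ then both bounds hold and |w^2 − 25| ≤ 12|w + 5| < 12·(ε/12) = ε.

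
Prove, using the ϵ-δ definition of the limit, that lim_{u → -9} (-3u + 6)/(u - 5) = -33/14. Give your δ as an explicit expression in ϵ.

Let ϵ > 0. We want δ > 0 with 0 < |u + 9| < δ ⇒ |(-3u + 6)/(u - 5) + 33/14| < ϵ.
Combining over a common denominator, (-3u + 6)/(u - 5) + 33/14 = [(-3u + 6)·(-14) − 33·(u - 5)] / [(-14)·(u - 5)] = 9(u + 9) / ((-14)(u - 5)).
So |(-3u + 6)/(u - 5) + 33/14| = 9|u + 9| / (14·|u − 5|).
Restrict δ ≤ 7. Then |u + 9| < 7 gives |u − 5| = |(u + 9) + (-14)| ≥ 14 − 7 = 7.
Hence |(-3u + 6)/(u - 5) + 33/14| < 9|u + 9|/(14·7) = (9/98)|u + 9|, which is < ϵ once |u + 9| < (98/9)ϵ.
Take δ = min(7, (98/9)ϵ). Then 0 < |u + 9| < δ forces both bounds, so |(-3u + 6)/(u - 5) + 33/14| < ϵ.

δ = min(7, (98/9)ϵ)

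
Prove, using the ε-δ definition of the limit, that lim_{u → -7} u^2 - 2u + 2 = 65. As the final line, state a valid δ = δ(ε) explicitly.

δ = min(1, ε/17)

Suppose ε > 0. We want δ > 0 such that 0 < |u + 7| < δ implies |(u^2 - 2u + 2) − 65| < ε.
(u^2 - 2u + 2) − 65 = u^2 - 2u - 63 = (u + 7)(u - 9).
So |(u^2 - 2u + 2) − 65| = |u + 7|·|u - 9|.
Assume first that |u + 7| < 1, so |u| < 8. Then |u - 9| ≤ 8 + 9 = 17.
Hence |(u^2 - 2u + 2) − 65| ≤ 17|u + 7| < ε provided |u + 7| < ε/17.
Take δ = min(1, ε/17). Then 0 < |u + 7| < δ gives both |u + 7| < 1 and |u + 7| < ε/17, so |(u^2 - 2u + 2) − 65| < ε.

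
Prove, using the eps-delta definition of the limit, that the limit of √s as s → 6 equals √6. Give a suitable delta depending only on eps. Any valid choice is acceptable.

delta = min(6, √6·eps)

Suppose eps > 0. We want delta > 0 such that 0 < |s − 6| < delta implies |√s − √6| < eps.
Rationalise: √s − √6 = (s − 6)/(√s + √6), so |√s − √6| = |s − 6|/(√s + √6).
Restrict delta ≤ 6 so that |s − 6| < 6 forces s > 0, and then √s + √6 > √6.
Hence |√s − √6| < |s − 6|/√6, which is < eps once |s − 6| < √6·eps.
Take delta = min(6, √6·eps). If 0 < |s − 6| < delta then s > 0 and |√s − √6| < |s − 6|/√6 < eps.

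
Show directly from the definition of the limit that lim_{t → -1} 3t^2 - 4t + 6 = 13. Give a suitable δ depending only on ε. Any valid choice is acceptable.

δ = min(1, ε/13)

Let ε > 0. We want δ > 0 such that 0 < |t + 1| < δ implies |(3t^2 - 4t + 6) − 13| < ε.
(3t^2 - 4t + 6) − 13 = 3t^2 - 4t - 7 = (t + 1)(3t - 7).
So |(3t^2 - 4t + 6) − 13| = |t + 1|·|3t - 7|.
Require δ ≤ 1. Then |t + 1| < 1 gives |t| < 2, and by the triangle inequality |3t - 7| ≤ 3·2 + 7 = 13.
Hence |(3t^2 - 4t + 6) − 13| ≤ 13|t + 1| < ε provided |t + 1| < ε/13.
Choosing δ = min(1, ε/13) ensures both conditions, hence |(3t^2 - 4t + 6) − 13| < ε.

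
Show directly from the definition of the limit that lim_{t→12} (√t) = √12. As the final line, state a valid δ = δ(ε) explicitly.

Fix ε > 0. We want δ > 0 such that 0 < |t − 12| < δ implies |√t − √12| < ε.
Multiplying by the conjugate, |√t − √12| = |t − 12|/(√t + √12).
Restrict δ ≤ 12 so that |t − 12| < 12 forces t > 0, and then √t + √12 > √12.
Hence |√t − √12| < |t − 12|/√12, which is < ε once |t − 12| < √12·ε.
Take δ = min(12, √12·ε). If 0 < |t − 12| < δ then t > 0 and |√t − √12| < |t − 12|/√12 < ε.

δ = min(12, √12·ε)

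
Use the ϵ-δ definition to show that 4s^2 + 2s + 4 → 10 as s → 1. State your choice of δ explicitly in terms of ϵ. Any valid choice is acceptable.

δ = min(2, ϵ/18)

Fix ϵ > 0. We want δ > 0 such that 0 < |s − 1| < δ implies |(4s^2 + 2s + 4) − 10| < ϵ.
(4s^2 + 2s + 4) − 10 = 4s^2 + 2s - 6 = (s − 1)(4s + 6).
So |(4s^2 + 2s + 4) − 10| = |s − 1|·|4s + 6|.
Require δ ≤ 2. Then |s − 1| < 2 gives |s| < 3, and by the triangle inequality |4s + 6| ≤ 4·3 + 6 = 18.
Hence |(4s^2 + 2s + 4) − 10| ≤ 18|s − 1| < ϵ provided |s − 1| < ϵ/18.
Choosing δ = min(2, ϵ/18) ensures both conditions, hence |(4s^2 + 2s + 4) − 10| < ϵ.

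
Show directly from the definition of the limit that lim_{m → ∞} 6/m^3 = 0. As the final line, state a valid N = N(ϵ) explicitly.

N = (6/ϵ)^{1/3}

Suppose ϵ > 0. For m ≥ 1, |6/m^3 − 0| = 6/m^3.
6/m^3 < ϵ ⇔ m^3 > 6/ϵ ⇔ m > (6/ϵ)^{1/3}.
Take N = (6/ϵ)^{1/3}. Then m > N implies 6/m^3 < ϵ.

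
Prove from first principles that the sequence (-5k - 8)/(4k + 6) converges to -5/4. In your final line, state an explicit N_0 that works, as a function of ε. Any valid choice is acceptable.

Let ε > 0. For k ≥ 1, |(-5k - 8)/(4k + 6) + 5/4| = |-2|/(4(4k + 6)) = 2/(4(4k + 6)).
Since 4k + 6 ≥ 4k for k ≥ 1, this is ≤ 2/(4·4k) = (1/8)/k.
So |(-5k - 8)/(4k + 6) + 5/4| < ε whenever k > (1/8)/ε.
Take N_0 = (1/8)/ε. If k > N_0 then |(-5k - 8)/(4k + 6) + 5/4| ≤ (1/8)/k < ε.

N_0 = (1/8)/ε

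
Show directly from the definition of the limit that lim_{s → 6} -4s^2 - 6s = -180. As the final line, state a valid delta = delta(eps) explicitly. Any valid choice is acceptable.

Suppose eps > 0. We want delta > 0 such that 0 < |s − 6| < delta implies |(-4s^2 - 6s) + 180| < eps.
(-4s^2 - 6s) + 180 = -4s^2 - 6s + 180 = (s − 6)(-4s - 30).
So |(-4s^2 - 6s) + 180| = |s − 6|·|-4s - 30|.
Assume first that |s − 6| < 1, so |s| < 7. Then |-4s - 30| ≤ 4·7 + 30 = 58.
Hence |(-4s^2 - 6s) + 180| ≤ 58|s − 6| < eps provided |s − 6| < eps/58.
Take delta = min(1, eps/58). Then 0 < |s − 6| < delta gives both |s − 6| < 1 and |s − 6| < eps/58, so |(-4s^2 - 6s) + 180| < eps.

delta = min(1, eps/58)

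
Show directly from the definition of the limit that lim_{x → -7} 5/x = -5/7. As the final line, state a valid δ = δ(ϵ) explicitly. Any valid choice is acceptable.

δ = min(7/2, (49/10)ϵ)

Fix ϵ > 0. We seek δ > 0 such that 0 < |x + 7| < δ implies |5/x + 5/7| < ϵ.
|5/x + 5/7| = 5·|-7 − x|/(7·|x|) = 5|x + 7|/(7|x|).
Require δ ≤ 7/2 so that |x| > 7 − 7/2 = 7/2, hence 7|x| > 49/2.
Then |5/x + 5/7| < 5|x + 7|/(49/2), which is < ϵ when |x + 7| < (49/10)ϵ.
Take δ = min(7/2, (49/10)ϵ). Then 0 < |x + 7| < δ gives both |x + 7| < 7/2 and |x + 7| < (49/10)ϵ, so |5/x + 5/7| < ϵ.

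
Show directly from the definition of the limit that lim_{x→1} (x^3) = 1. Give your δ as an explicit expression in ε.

Let ε > 0. We seek δ > 0 with 0 < |x − 1| < δ ⇒ |x^3 − 1| < ε.
Factor: x^3 − 1 = (x − 1)(x^2 + x + 1), so |x^3 − 1| = |x − 1|·|x^2 + x + 1|.
Impose δ ≤ 1 so that |x| < 2; then |x^2 + x + 1| ≤ 7.
Hence |x^3 − 1| ≤ 7|x − 1|, which is < ε once |x − 1| < ε/7.
Take δ = min(1, ε/7). If 0 < |x − 1| < δ then both bounds hold and |x^3 − 1| ≤ 7|x − 1| < 7·(ε/7) = ε.

δ = min(1, ε/7)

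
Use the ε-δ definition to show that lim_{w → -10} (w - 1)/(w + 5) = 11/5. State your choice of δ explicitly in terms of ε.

Let ε > 0. We want δ > 0 with 0 < |w + 10| < δ ⇒ |(w - 1)/(w + 5) − (11/5)| < ε.
Combining over a common denominator, (w - 1)/(w + 5) − (11/5) = [(w - 1)·(-5) − (-11)·(w + 5)] / [(-5)·(w + 5)] = 6(w + 10) / ((-5)(w + 5)).
So |(w - 1)/(w + 5) − (11/5)| = 6|w + 10| / (5·|w + 5|).
Require δ ≤ 5/2, so |w + 5| ≥ |-5| − |w + 10| > 5 − 5/2 = 5/2.
Hence |(w - 1)/(w + 5) − (11/5)| < 6|w + 10|/(5·(5/2)) = (12/25)|w + 10|, which is < ε once |w + 10| < (25/12)ε.
Take δ = min(5/2, (25/12)ε). Then 0 < |w + 10| < δ forces both bounds, so |(w - 1)/(w + 5) − (11/5)| < ε.

δ = min(5/2, (25/12)ε)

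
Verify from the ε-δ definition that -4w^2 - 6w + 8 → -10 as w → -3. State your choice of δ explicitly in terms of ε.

Fix ε > 0. We want δ > 0 such that 0 < |w + 3| < δ implies |(-4w^2 - 6w + 8) + 10| < ε.
(-4w^2 - 6w + 8) + 10 = -4w^2 - 6w + 18 = (w + 3)(-4w + 6).
So |(-4w^2 - 6w + 8) + 10| = |w + 3|·|-4w + 6|.
Assume first that |w + 3| < 1, so |w| < 4. Then |-4w + 6| ≤ 4·4 + 6 = 22.
Hence |(-4w^2 - 6w + 8) + 10| ≤ 22|w + 3| < ε provided |w + 3| < ε/22.
Take δ = min(1, ε/22). Then 0 < |w + 3| < δ gives both |w + 3| < 1 and |w + 3| < ε/22, so |(-4w^2 - 6w + 8) + 10| < ε.

δ = min(1, ε/22)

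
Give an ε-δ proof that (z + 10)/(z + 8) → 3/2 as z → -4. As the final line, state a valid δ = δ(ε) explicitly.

δ = min(2, 4ε)

Suppose ε > 0. We want δ > 0 with 0 < |z + 4| < δ ⇒ |(z + 10)/(z + 8) − (3/2)| < ε.
Combining over a common denominator, (z + 10)/(z + 8) − (3/2) = [(z + 10)·4 − 6·(z + 8)] / [4·(z + 8)] = -2(z + 4) / (4(z + 8)).
So |(z + 10)/(z + 8) − (3/2)| = 2|z + 4| / (4·|z + 8|).
Restrict δ ≤ 2. Then |z + 4| < 2 gives |z + 8| = |(z + 4) + 4| ≥ 4 − 2 = 2.
Hence |(z + 10)/(z + 8) − (3/2)| < 2|z + 4|/(4·2) = (1/4)|z + 4|, which is < ε once |z + 4| < 4ε.
Take δ = min(2, 4ε). Then 0 < |z + 4| < δ forces both bounds, so |(z + 10)/(z + 8) − (3/2)| < ε.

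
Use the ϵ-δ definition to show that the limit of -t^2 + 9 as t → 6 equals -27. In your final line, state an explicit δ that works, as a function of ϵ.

δ = min(1, ϵ/13)

Let ϵ > 0. We want δ > 0 such that 0 < |t − 6| < δ implies |(-t^2 + 9) + 27| < ϵ.
(-t^2 + 9) + 27 = -t^2 + 36 = (t − 6)(-t - 6).
So |(-t^2 + 9) + 27| = |t − 6|·|-t - 6|.
Require δ ≤ 1. Then |t − 6| < 1 gives |t| < 7, and by the triangle inequality |-t - 6| ≤ 7 + 6 = 13.
Hence |(-t^2 + 9) + 27| ≤ 13|t − 6| < ϵ provided |t − 6| < ϵ/13.
Take δ = min(1, ϵ/13). Then 0 < |t − 6| < δ gives both |t − 6| < 1 and |t − 6| < ϵ/13, so |(-t^2 + 9) + 27| < ϵ.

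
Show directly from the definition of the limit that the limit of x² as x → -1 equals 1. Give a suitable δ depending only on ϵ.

Let ϵ > 0 be given. We seek δ > 0 with 0 < |x + 1| < δ ⇒ |x² − 1| < ϵ.
Factor: x² − 1 = (x + 1)(x - 1), so |x² − 1| = |x + 1|·|x - 1|.
Restrict δ ≤ 2. Then |x + 1| < 2 gives |x| < 3, so by the triangle inequality |x - 1| ≤ 3 + 1 = 4.
Hence |x² − 1| ≤ 4|x + 1|, which is < ϵ once |x + 1| < ϵ/4.
Take δ = min(2, ϵ/4). If 0 < |x + 1| < δ then both bounds hold and |x² − 1| ≤ 4|x + 1| < 4·(ϵ/4) = ϵ.

δ = min(2, ϵ/4)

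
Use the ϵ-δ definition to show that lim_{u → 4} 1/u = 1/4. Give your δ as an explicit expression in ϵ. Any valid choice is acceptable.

δ = min(2, 8ϵ)

Let ϵ > 0. We seek δ > 0 such that 0 < |u − 4| < δ implies |1/u − (1/4)| < ϵ.
|1/u − (1/4)| = |4 − u|/(4·|u|) = |u − 4|/(4|u|).
Restrict δ ≤ 2. Then |u − 4| < 2 gives |u| > 2, so 4|u| > 8.
Then |1/u − (1/4)| < |u − 4|/8, which is < ϵ when |u − 4| < 8ϵ.
Take δ = min(2, 8ϵ). Then 0 < |u − 4| < δ gives both |u − 4| < 2 and |u − 4| < 8ϵ, so |1/u − (1/4)| < ϵ.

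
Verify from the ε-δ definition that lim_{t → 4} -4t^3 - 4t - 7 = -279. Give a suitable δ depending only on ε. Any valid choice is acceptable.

Let ε > 0 be given. We want δ > 0 such that 0 < |t − 4| < δ implies |(-4t^3 - 4t - 7) + 279| < ε.
(-4t^3 - 4t - 7) + 279 = -4t^3 - 4t + 272 = (t − 4)(-4t^2 - 16t - 68).
So |(-4t^3 - 4t - 7) + 279| = |t − 4|·|-4t^2 - 16t - 68|.
Assume first that |t − 4| < 1, so |t| < 5. Then |-4t^2 - 16t - 68| ≤ 4·5^2 + 16·5 + 68 = 248.
Hence |(-4t^3 - 4t - 7) + 279| ≤ 248|t − 4| < ε provided |t − 4| < ε/248.
Take δ = min(1, ε/248). Then 0 < |t − 4| < δ gives both |t − 4| < 1 and |t − 4| < ε/248, so |(-4t^3 - 4t - 7) + 279| < ε.

δ = min(1, ε/248)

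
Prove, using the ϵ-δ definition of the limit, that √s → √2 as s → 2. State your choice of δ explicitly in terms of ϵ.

δ = min(2, √2·ϵ)

Let ϵ > 0. We want δ > 0 such that 0 < |s − 2| < δ implies |√s − √2| < ϵ.
Rationalise: √s − √2 = (s − 2)/(√s + √2), so |√s − √2| = |s − 2|/(√s + √2).
Restrict δ ≤ 2 so that |s − 2| < 2 forces s > 0, and then √s + √2 > √2.
Hence |√s − √2| < |s − 2|/√2, which is < ϵ once |s − 2| < √2·ϵ.
Take δ = min(2, √2·ϵ). If 0 < |s − 2| < δ then s > 0 and |√s − √2| < |s − 2|/√2 < ϵ.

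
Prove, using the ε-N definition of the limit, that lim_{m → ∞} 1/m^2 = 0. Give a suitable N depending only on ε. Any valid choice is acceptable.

N = (1/ε)^{1/2}

Fix ε > 0. For m ≥ 1, |1/m^2 − 0| = 1/m^2.
1/m^2 < ε ⇔ m^2 > 1/ε ⇔ m > (1/ε)^{1/2}.
Take N = (1/ε)^{1/2}. Then m > N implies 1/m^2 < ε.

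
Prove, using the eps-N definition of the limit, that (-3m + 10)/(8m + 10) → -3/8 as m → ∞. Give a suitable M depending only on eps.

Suppose eps > 0. For m ≥ 1, |(-3m + 10)/(8m + 10) + 3/8| = |110|/(8(8m + 10)) = 110/(8(8m + 10)).
Since 8m + 10 ≥ 8m for m ≥ 1, this is ≤ 110/(8·8m) = (55/32)/m.
So |(-3m + 10)/(8m + 10) + 3/8| < eps whenever m > (55/32)/eps.
Take M = (55/32)/eps. If m > M then |(-3m + 10)/(8m + 10) + 3/8| ≤ (55/32)/m < eps.

M = (55/32)/eps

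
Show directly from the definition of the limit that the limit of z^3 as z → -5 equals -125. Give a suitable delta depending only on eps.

delta = min(2, eps/109)

Let eps > 0 be given. We seek delta > 0 with 0 < |z + 5| < delta ⇒ |z^3 + 125| < eps.
Factor: z^3 + 125 = (z + 5)(z^2 - 5z + 25), so |z^3 + 125| = |z + 5|·|z^2 - 5z + 25|.
Restrict delta ≤ 2. Then |z + 5| < 2 gives |z| < 7, so by the triangle inequality |z^2 - 5z + 25| ≤ 7^2 + 5·7 + 25 = 109.
Hence |z^3 + 125| ≤ 109|z + 5|, which is < eps once |z + 5| < eps/109.
Take delta = min(2, eps/109). If 0 < |z + 5| < delta then both bounds hold and |z^3 + 125| ≤ 109|z + 5| < 109·(eps/109) = eps.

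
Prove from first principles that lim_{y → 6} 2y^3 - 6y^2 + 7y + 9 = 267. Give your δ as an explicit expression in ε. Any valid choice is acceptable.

δ = min(2, ε/219)

Let ε > 0 be given. We want δ > 0 such that 0 < |y − 6| < δ implies |(2y^3 - 6y^2 + 7y + 9) − 267| < ε.
(2y^3 - 6y^2 + 7y + 9) − 267 = 2y^3 - 6y^2 + 7y - 258 = (y − 6)(2y^2 + 6y + 43).
So |(2y^3 - 6y^2 + 7y + 9) − 267| = |y − 6|·|2y^2 + 6y + 43|.
Assume first that |y − 6| < 2, so |y| < 8. Then |2y^2 + 6y + 43| ≤ 2·8^2 + 6·8 + 43 = 219.
Hence |(2y^3 - 6y^2 + 7y + 9) − 267| ≤ 219|y − 6| < ε provided |y − 6| < ε/219.
Choosing δ = min(2, ε/219) ensures both conditions, hence |(2y^3 - 6y^2 + 7y + 9) − 267| < ε.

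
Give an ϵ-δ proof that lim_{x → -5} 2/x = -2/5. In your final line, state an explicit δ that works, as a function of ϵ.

δ = min(5/2, (25/4)ϵ)

Fix ϵ > 0. We seek δ > 0 such that 0 < |x + 5| < δ implies |2/x + 2/5| < ϵ.
|2/x + 2/5| = 2·|-5 − x|/(5·|x|) = 2|x + 5|/(5|x|).
Require δ ≤ 5/2 so that |x| > 5 − 5/2 = 5/2, hence 5|x| > 25/2.
Then |2/x + 2/5| < 2|x + 5|/(25/2), which is < ϵ when |x + 5| < (25/4)ϵ.
Take δ = min(5/2, (25/4)ϵ). Then 0 < |x + 5| < δ gives both |x + 5| < 5/2 and |x + 5| < (25/4)ϵ, so |2/x + 2/5| < ϵ.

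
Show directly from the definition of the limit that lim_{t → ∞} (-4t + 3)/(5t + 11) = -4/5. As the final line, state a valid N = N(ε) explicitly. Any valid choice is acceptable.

N = (59/25)/ε

Fix ε > 0. We seek N > 0 such that t > N implies |(-4t + 3)/(5t + 11) + 4/5| < ε.
(-4t + 3)/(5t + 11) + 4/5 = (5(-4t + 3) − (-4)(5t + 11)) / (5(5t + 11)) = 59/(5(5t + 11)).
For t > 0 we have 5t + 11 > 5t, so |(-4t + 3)/(5t + 11) + 4/5| = 59/(5(5t + 11)) < 59/(5·5t) = (59/25)/t.
Thus |(-4t + 3)/(5t + 11) + 4/5| < ε whenever t > (59/25)/ε.
Take N = (59/25)/ε. If t > N then |(-4t + 3)/(5t + 11) + 4/5| < (59/25)/t < ε.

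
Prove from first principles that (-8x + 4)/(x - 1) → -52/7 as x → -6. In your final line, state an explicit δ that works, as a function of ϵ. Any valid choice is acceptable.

δ = min(7/2, (49/8)ϵ)

Suppose ϵ > 0. We want δ > 0 with 0 < |x + 6| < δ ⇒ |(-8x + 4)/(x - 1) + 52/7| < ϵ.
Combining over a common denominator, (-8x + 4)/(x - 1) + 52/7 = [(-8x + 4)·(-7) − 52·(x - 1)] / [(-7)·(x - 1)] = 4(x + 6) / ((-7)(x - 1)).
So |(-8x + 4)/(x - 1) + 52/7| = 4|x + 6| / (7·|x − 1|).
Require δ ≤ 7/2, so |x − 1| ≥ |-7| − |x + 6| > 7 − 7/2 = 7/2.
Hence |(-8x + 4)/(x - 1) + 52/7| < 4|x + 6|/(7·(7/2)) = (8/49)|x + 6|, which is < ϵ once |x + 6| < (49/8)ϵ.
Take δ = min(7/2, (49/8)ϵ). Then 0 < |x + 6| < δ forces both bounds, so |(-8x + 4)/(x - 1) + 52/7| < ϵ.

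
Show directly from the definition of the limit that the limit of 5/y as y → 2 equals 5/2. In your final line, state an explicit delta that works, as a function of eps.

Let eps > 0. We seek delta > 0 such that 0 < |y − 2| < delta implies |5/y − (5/2)| < eps.
|5/y − (5/2)| = 5·|2 − y|/(2·|y|) = 5|y − 2|/(2|y|).
Require delta ≤ 1 so that |y| > 2 − 1 = 1, hence 2|y| > 2.
Then |5/y − (5/2)| < 5|y − 2|/2, which is < eps when |y − 2| < (2/5)eps.
Take delta = min(1, (2/5)eps). Then 0 < |y − 2| < delta gives both |y − 2| < 1 and |y − 2| < (2/5)eps, so |5/y − (5/2)| < eps.

delta = min(1, (2/5)eps)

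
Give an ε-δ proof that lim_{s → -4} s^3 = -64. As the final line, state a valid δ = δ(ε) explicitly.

Let ε > 0. We seek δ > 0 with 0 < |s + 4| < δ ⇒ |s^3 + 64| < ε.
Factor: s^3 + 64 = (s + 4)(s^2 - 4s + 16), so |s^3 + 64| = |s + 4|·|s^2 - 4s + 16|.
Restrict δ ≤ 2. Then |s + 4| < 2 gives |s| < 6, so by the triangle inequality |s^2 - 4s + 16| ≤ 6^2 + 4·6 + 16 = 76.
Hence |s^3 + 64| ≤ 76|s + 4|, which is < ε once |s + 4| < ε/76.
Take δ = min(2, ε/76). If 0 < |s + 4| < δ then both bounds hold and |s^3 + 64| ≤ 76|s + 4| < 76·(ε/76) = ε.

δ = min(2, ε/76)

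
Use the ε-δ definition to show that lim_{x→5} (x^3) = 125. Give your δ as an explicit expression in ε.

Let ε > 0 be given. We seek δ > 0 with 0 < |x − 5| < δ ⇒ |x^3 − 125| < ε.
Factor: x^3 − 125 = (x − 5)(x^2 + 5x + 25), so |x^3 − 125| = |x − 5|·|x^2 + 5x + 25|.
Restrict δ ≤ 1. Then |x − 5| < 1 gives |x| < 6, so by the triangle inequality |x^2 + 5x + 25| ≤ 6^2 + 5·6 + 25 = 91.
Hence |x^3 − 125| ≤ 91|x − 5|, which is < ε once |x − 5| < ε/91.
Take δ = min(1, ε/91). If 0 < |x − 5| < δ then both bounds hold and |x^3 − 125| ≤ 91|x − 5| < 91·(ε/91) = ε.

δ = min(1, ε/91)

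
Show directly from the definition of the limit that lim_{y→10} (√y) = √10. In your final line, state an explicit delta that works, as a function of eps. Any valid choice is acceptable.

delta = min(10, √10·eps)

Suppose eps > 0. We want delta > 0 such that 0 < |y − 10| < delta implies |√y − √10| < eps.
Multiplying by the conjugate, |√y − √10| = |y − 10|/(√y + √10).
Restrict delta ≤ 10 so that |y − 10| < 10 forces y > 0, and then √y + √10 > √10.
Hence |√y − √10| < |y − 10|/√10, which is < eps once |y − 10| < √10·eps.
Take delta = min(10, √10·eps). If 0 < |y − 10| < delta then y > 0 and |√y − √10| < |y − 10|/√10 < eps.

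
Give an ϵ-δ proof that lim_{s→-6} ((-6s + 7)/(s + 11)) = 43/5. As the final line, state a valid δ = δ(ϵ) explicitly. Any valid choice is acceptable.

δ = min(5/2, (25/146)ϵ)

Let ϵ > 0. We want δ > 0 with 0 < |s + 6| < δ ⇒ |(-6s + 7)/(s + 11) − (43/5)| < ϵ.
Combining over a common denominator, (-6s + 7)/(s + 11) − (43/5) = [(-6s + 7)·5 − 43·(s + 11)] / [5·(s + 11)] = -73(s + 6) / (5(s + 11)).
So |(-6s + 7)/(s + 11) − (43/5)| = 73|s + 6| / (5·|s + 11|).
Require δ ≤ 5/2, so |s + 11| ≥ |5| − |s + 6| > 5 − 5/2 = 5/2.
Hence |(-6s + 7)/(s + 11) − (43/5)| < 73|s + 6|/(5·(5/2)) = (146/25)|s + 6|, which is < ϵ once |s + 6| < (25/146)ϵ.
Take δ = min(5/2, (25/146)ϵ). Then 0 < |s + 6| < δ forces both bounds, so |(-6s + 7)/(s + 11) − (43/5)| < ϵ.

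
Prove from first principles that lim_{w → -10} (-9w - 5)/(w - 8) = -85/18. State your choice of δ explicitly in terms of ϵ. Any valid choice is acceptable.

Suppose ϵ > 0. We want δ > 0 with 0 < |w + 10| < δ ⇒ |(-9w - 5)/(w - 8) + 85/18| < ϵ.
Combining over a common denominator, (-9w - 5)/(w - 8) + 85/18 = [(-9w - 5)·(-18) − 85·(w - 8)] / [(-18)·(w - 8)] = 77(w + 10) / ((-18)(w - 8)).
So |(-9w - 5)/(w - 8) + 85/18| = 77|w + 10| / (18·|w − 8|).
Restrict δ ≤ 9. Then |w + 10| < 9 gives |w − 8| = |(w + 10) + (-18)| ≥ 18 − 9 = 9.
Hence |(-9w - 5)/(w - 8) + 85/18| < 77|w + 10|/(18·9) = (77/162)|w + 10|, which is < ϵ once |w + 10| < (162/77)ϵ.
Take δ = min(9, (162/77)ϵ). Then 0 < |w + 10| < δ forces both bounds, so |(-9w - 5)/(w - 8) + 85/18| < ϵ.

δ = min(9, (162/77)ϵ)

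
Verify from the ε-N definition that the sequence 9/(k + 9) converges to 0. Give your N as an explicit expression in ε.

N = 9/ε

Let ε > 0 be given. For k ≥ 1, |9/(k + 9) − 0| = 9/(k + 9) ≤ 9/k.
We need 9/k < ε, i.e. k > 9/ε.
Take N = 9/ε. If k > N then |9/(k + 9)| ≤ 9/k < ε.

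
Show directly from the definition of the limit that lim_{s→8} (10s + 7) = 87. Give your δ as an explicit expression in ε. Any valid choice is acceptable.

Suppose ε > 0. We need δ > 0 so that 0 < |s − 8| < δ implies |(10s + 7) − 87| < ε.
Since (10s + 7) − 87 = 10(s − 8), we have |(10s + 7) − 87| = 10|s − 8|.
So 10|s − 8| < ε exactly when |s − 8| < ε/10.
Choosing δ = ε/10 gives |(10s + 7) − 87| = 10|s − 8| < ε whenever |s − 8| < δ.

δ = ε/10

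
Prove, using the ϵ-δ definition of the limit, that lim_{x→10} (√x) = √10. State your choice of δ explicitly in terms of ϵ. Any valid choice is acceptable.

δ = min(10, √10·ϵ)

Let ϵ > 0 be given. We want δ > 0 such that 0 < |x − 10| < δ implies |√x − √10| < ϵ.
Multiplying by the conjugate, |√x − √10| = |x − 10|/(√x + √10).
Restrict δ ≤ 10 so that |x − 10| < 10 forces x > 0, and then √x + √10 > √10.
Hence |√x − √10| < |x − 10|/√10, which is < ϵ once |x − 10| < √10·ϵ.
Take δ = min(10, √10·ϵ). If 0 < |x − 10| < δ then x > 0 and |√x − √10| < |x − 10|/√10 < ϵ.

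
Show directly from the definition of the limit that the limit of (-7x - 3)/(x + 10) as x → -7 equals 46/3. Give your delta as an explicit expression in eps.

delta = min(3/2, (9/134)eps)

Let eps > 0 be given. We want delta > 0 with 0 < |x + 7| < delta ⇒ |(-7x - 3)/(x + 10) − (46/3)| < eps.
Combining over a common denominator, (-7x - 3)/(x + 10) − (46/3) = [(-7x - 3)·3 − 46·(x + 10)] / [3·(x + 10)] = -67(x + 7) / (3(x + 10)).
So |(-7x - 3)/(x + 10) − (46/3)| = 67|x + 7| / (3·|x + 10|).
Require delta ≤ 3/2, so |x + 10| ≥ |3| − |x + 7| > 3 − 3/2 = 3/2.
Hence |(-7x - 3)/(x + 10) − (46/3)| < 67|x + 7|/(3·(3/2)) = (134/9)|x + 7|, which is < eps once |x + 7| < (9/134)eps.
Take delta = min(3/2, (9/134)eps). Then 0 < |x + 7| < delta forces both bounds, so |(-7x - 3)/(x + 10) − (46/3)| < eps.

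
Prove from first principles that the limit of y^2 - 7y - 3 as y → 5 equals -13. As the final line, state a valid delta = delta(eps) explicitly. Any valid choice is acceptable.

Let eps > 0 be given. We want delta > 0 such that 0 < |y − 5| < delta implies |(y^2 - 7y - 3) + 13| < eps.
(y^2 - 7y - 3) + 13 = y^2 - 7y + 10 = (y − 5)(y - 2).
So |(y^2 - 7y - 3) + 13| = |y − 5|·|y - 2|.
Require delta ≤ 1. Then |y − 5| < 1 gives |y| < 6, and by the triangle inequality |y - 2| ≤ 6 + 2 = 8.
Hence |(y^2 - 7y - 3) + 13| ≤ 8|y − 5| < eps provided |y − 5| < eps/8.
Take delta = min(1, eps/8). Then 0 < |y − 5| < delta gives both |y − 5| < 1 and |y − 5| < eps/8, so |(y^2 - 7y - 3) + 13| < eps.

delta = min(1, eps/8)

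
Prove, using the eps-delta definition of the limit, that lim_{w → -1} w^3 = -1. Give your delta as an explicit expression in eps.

delta = min(1, eps/7)

Suppose eps > 0. We seek delta > 0 with 0 < |w + 1| < delta ⇒ |w^3 + 1| < eps.
Factor: w^3 + 1 = (w + 1)(w^2 - w + 1), so |w^3 + 1| = |w + 1|·|w^2 - w + 1|.
Impose delta ≤ 1 so that |w| < 2; then |w^2 - w + 1| ≤ 7.
Hence |w^3 + 1| ≤ 7|w + 1|, which is < eps once |w + 1| < eps/7.
Take delta = min(1, eps/7). If 0 < |w + 1| < delta then both bounds hold and |w^3 + 1| ≤ 7|w + 1| < 7·(eps/7) = eps.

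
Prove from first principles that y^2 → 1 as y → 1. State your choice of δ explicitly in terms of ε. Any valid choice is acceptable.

δ = min(1, ε/3)

Suppose ε > 0. We seek δ > 0 with 0 < |y − 1| < δ ⇒ |y^2 − 1| < ε.
Factor: y^2 − 1 = (y − 1)(y + 1), so |y^2 − 1| = |y − 1|·|y + 1|.
Impose δ ≤ 1 so that |y| < 2; then |y + 1| ≤ 3.
Hence |y^2 − 1| ≤ 3|y − 1|, which is < ε once |y − 1| < ε/3.
Take δ = min(1, ε/3). If 0 < |y − 1| < δ then both bounds hold and |y^2 − 1| ≤ 3|y − 1| < 3·(ε/3) = ε.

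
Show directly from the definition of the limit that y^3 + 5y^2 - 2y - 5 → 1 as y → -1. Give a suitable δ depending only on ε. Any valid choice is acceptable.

Let ε > 0 be given. We want δ > 0 such that 0 < |y + 1| < δ implies |(y^3 + 5y^2 - 2y - 5) − 1| < ε.
(y^3 + 5y^2 - 2y - 5) − 1 = y^3 + 5y^2 - 2y - 6 = (y + 1)(y^2 + 4y - 6).
So |(y^3 + 5y^2 - 2y - 5) − 1| = |y + 1|·|y^2 + 4y - 6|.
Assume first that |y + 1| < 1, so |y| < 2. Then |y^2 + 4y - 6| ≤ 2^2 + 4·2 + 6 = 18.
Hence |(y^3 + 5y^2 - 2y - 5) − 1| ≤ 18|y + 1| < ε provided |y + 1| < ε/18.
Choosing δ = min(1, ε/18) ensures both conditions, hence |(y^3 + 5y^2 - 2y - 5) − 1| < ε.

δ = min(1, ε/18)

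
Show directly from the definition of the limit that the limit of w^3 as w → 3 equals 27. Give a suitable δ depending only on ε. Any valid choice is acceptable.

Let ε > 0 be given. We seek δ > 0 with 0 < |w − 3| < δ ⇒ |w^3 − 27| < ε.
Factor: w^3 − 27 = (w − 3)(w^2 + 3w + 9), so |w^3 − 27| = |w − 3|·|w^2 + 3w + 9|.
Restrict δ ≤ 1. Then |w − 3| < 1 gives |w| < 4, so by the triangle inequality |w^2 + 3w + 9| ≤ 4^2 + 3·4 + 9 = 37.
Hence |w^3 − 27| ≤ 37|w − 3|, which is < ε once |w − 3| < ε/37.
Take δ = min(1, ε/37). If 0 < |w − 3| < δ then both bounds hold and |w^3 − 27| ≤ 37|w − 3| < 37·(ε/37) = ε.

δ = min(1, ε/37)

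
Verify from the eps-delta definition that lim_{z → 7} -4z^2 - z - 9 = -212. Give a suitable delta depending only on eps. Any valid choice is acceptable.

Let eps > 0 be given. We want delta > 0 such that 0 < |z − 7| < delta implies |(-4z^2 - z - 9) + 212| < eps.
(-4z^2 - z - 9) + 212 = -4z^2 - z + 203 = (z − 7)(-4z - 29).
So |(-4z^2 - z - 9) + 212| = |z − 7|·|-4z - 29|.
Assume first that |z − 7| < 2, so |z| < 9. Then |-4z - 29| ≤ 4·9 + 29 = 65.
Hence |(-4z^2 - z - 9) + 212| ≤ 65|z − 7| < eps provided |z − 7| < eps/65.
Choosing delta = min(2, eps/65) ensures both conditions, hence |(-4z^2 - z - 9) + 212| < eps.

delta = min(2, eps/65)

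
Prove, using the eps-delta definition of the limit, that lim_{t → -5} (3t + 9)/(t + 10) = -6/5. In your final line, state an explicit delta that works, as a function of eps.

delta = min(5/2, (25/42)eps)

Let eps > 0. We want delta > 0 with 0 < |t + 5| < delta ⇒ |(3t + 9)/(t + 10) + 6/5| < eps.
Combining over a common denominator, (3t + 9)/(t + 10) + 6/5 = [(3t + 9)·5 − (-6)·(t + 10)] / [5·(t + 10)] = 21(t + 5) / (5(t + 10)).
So |(3t + 9)/(t + 10) + 6/5| = 21|t + 5| / (5·|t + 10|).
Restrict delta ≤ 5/2. Then |t + 5| < 5/2 gives |t + 10| = |(t + 5) + 5| ≥ 5 − 5/2 = 5/2.
Hence |(3t + 9)/(t + 10) + 6/5| < 21|t + 5|/(5·(5/2)) = (42/25)|t + 5|, which is < eps once |t + 5| < (25/42)eps.
Take delta = min(5/2, (25/42)eps). Then 0 < |t + 5| < delta forces both bounds, so |(3t + 9)/(t + 10) + 6/5| < eps.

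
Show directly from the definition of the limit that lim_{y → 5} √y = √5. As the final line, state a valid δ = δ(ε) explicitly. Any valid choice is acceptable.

Let ε > 0. We want δ > 0 such that 0 < |y − 5| < δ implies |√y − √5| < ε.
Multiplying by the conjugate, |√y − √5| = |y − 5|/(√y + √5).
Restrict δ ≤ 5 so that |y − 5| < 5 forces y > 0, and then √y + √5 > √5.
Hence |√y − √5| < |y − 5|/√5, which is < ε once |y − 5| < √5·ε.
Take δ = min(5, √5·ε). If 0 < |y − 5| < δ then y > 0 and |√y − √5| < |y − 5|/√5 < ε.

δ = min(5, √5·ε)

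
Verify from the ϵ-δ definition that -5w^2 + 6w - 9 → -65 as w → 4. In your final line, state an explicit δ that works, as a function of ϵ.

Fix ϵ > 0. We want δ > 0 such that 0 < |w − 4| < δ implies |(-5w^2 + 6w - 9) + 65| < ϵ.
(-5w^2 + 6w - 9) + 65 = -5w^2 + 6w + 56 = (w − 4)(-5w - 14).
So |(-5w^2 + 6w - 9) + 65| = |w − 4|·|-5w - 14|.
Require δ ≤ 1. Then |w − 4| < 1 gives |w| < 5, and by the triangle inequality |-5w - 14| ≤ 5·5 + 14 = 39.
Hence |(-5w^2 + 6w - 9) + 65| ≤ 39|w − 4| < ϵ provided |w − 4| < ϵ/39.
Choosing δ = min(1, ϵ/39) ensures both conditions, hence |(-5w^2 + 6w - 9) + 65| < ϵ.

δ = min(1, ϵ/39)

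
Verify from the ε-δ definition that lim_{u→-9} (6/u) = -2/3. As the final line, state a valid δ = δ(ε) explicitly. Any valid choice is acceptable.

Let ε > 0. We seek δ > 0 such that 0 < |u + 9| < δ implies |6/u + 2/3| < ε.
|6/u + 2/3| = 6·|-9 − u|/(9·|u|) = 6|u + 9|/(9|u|).
Require δ ≤ 9/2 so that |u| > 9 − 9/2 = 9/2, hence 9|u| > 81/2.
Then |6/u + 2/3| < 6|u + 9|/(81/2), which is < ε when |u + 9| < (27/4)ε.
Take δ = min(9/2, (27/4)ε). Then 0 < |u + 9| < δ gives both |u + 9| < 9/2 and |u + 9| < (27/4)ε, so |6/u + 2/3| < ε.

δ = min(9/2, (27/4)ε)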